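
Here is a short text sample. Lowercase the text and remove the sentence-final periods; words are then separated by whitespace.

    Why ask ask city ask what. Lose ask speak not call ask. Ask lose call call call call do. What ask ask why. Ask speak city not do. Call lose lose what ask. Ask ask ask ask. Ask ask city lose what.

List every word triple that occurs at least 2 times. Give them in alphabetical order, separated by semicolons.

Trigram counts meeting the condition (at least 2 times):
  ask ask ask: 5
  ask ask city: 2
  call call call: 2
  what ask ask: 2

ask ask ask; ask ask city; call call call; what ask ask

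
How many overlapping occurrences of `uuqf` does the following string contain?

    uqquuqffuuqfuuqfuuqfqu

Sliding a length-4 window over the 22 characters (19 positions):
  position 4–7: uuqf
  position 9–12: uuqf
  position 13–16: uuqf
  position 17–20: uuqf

4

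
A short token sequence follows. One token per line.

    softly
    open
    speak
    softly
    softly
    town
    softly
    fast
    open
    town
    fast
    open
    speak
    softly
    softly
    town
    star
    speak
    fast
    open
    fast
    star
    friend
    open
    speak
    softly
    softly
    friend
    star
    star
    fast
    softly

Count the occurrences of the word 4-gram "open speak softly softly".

3

Scanning the 29 overlapping 4-gram windows for "open speak softly softly":
  position 2–5: open speak softly softly
  position 12–15: open speak softly softly
  position 24–27: open speak softly softly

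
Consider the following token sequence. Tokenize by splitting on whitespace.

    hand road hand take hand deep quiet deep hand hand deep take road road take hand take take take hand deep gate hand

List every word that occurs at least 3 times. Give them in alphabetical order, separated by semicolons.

deep; hand; road; take

Unigram counts meeting the condition (at least 3 times):
  deep: 4
  hand: 8
  road: 3
  take: 6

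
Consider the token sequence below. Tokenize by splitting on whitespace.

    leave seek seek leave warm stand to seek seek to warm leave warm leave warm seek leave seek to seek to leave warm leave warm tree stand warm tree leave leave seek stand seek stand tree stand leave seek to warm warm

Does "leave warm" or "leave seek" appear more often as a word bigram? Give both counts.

"leave warm": 5 occurrences
"leave seek": 4 occurrences

"leave warm" (5 vs 4)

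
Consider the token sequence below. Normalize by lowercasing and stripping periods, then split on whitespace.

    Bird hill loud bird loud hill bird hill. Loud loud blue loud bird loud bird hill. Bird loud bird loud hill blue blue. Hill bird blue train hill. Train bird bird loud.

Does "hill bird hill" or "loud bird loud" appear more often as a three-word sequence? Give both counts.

"loud bird loud" (3 vs 1)

"hill bird hill": 1 occurrence
"loud bird loud": 3 occurrences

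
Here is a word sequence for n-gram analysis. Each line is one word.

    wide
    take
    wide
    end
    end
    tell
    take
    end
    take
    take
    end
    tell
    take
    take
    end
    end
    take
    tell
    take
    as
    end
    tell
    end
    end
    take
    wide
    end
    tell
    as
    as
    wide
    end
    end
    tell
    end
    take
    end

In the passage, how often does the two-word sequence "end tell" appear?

Scanning the 36 overlapping bigram windows for "end tell":
  position 5–6: end tell
  position 11–12: end tell
  position 21–22: end tell
  position 27–28: end tell
  position 33–34: end tell

5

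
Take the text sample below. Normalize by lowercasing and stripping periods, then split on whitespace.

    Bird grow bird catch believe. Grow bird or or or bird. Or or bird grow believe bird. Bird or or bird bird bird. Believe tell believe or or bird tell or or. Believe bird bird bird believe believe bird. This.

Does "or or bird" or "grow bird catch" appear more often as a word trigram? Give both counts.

"or or bird" (4 vs 1)

"or or bird": 4 occurrences
"grow bird catch": 1 occurrence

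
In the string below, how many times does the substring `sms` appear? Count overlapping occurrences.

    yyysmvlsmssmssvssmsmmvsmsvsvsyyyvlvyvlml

Sliding a length-3 window over the 40 characters (38 positions):
  position 8–10: sms
  position 11–13: sms
  position 17–19: sms
  position 23–25: sms

4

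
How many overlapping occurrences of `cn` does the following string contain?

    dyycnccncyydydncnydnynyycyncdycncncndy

6

Sliding a length-2 window over the 38 characters (37 positions):
  position 4–5: cn
  position 7–8: cn
  position 16–17: cn
  position 31–32: cn
  position 33–34: cn
  position 35–36: cn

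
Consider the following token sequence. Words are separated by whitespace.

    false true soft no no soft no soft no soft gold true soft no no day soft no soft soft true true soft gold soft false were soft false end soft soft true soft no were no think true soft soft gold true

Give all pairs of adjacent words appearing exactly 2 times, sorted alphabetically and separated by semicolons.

Bigram counts meeting the condition (exactly 2 times):
  gold true: 2
  no no: 2
  soft false: 2
  soft true: 2

gold true; no no; soft false; soft true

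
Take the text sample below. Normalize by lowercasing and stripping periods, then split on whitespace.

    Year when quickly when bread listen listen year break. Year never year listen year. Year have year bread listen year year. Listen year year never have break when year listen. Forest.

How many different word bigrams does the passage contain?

21

31 tokens → 30 bigram windows in total.
Repeated bigrams (each contributes count−1 duplicates):
  listen year: 4
  year listen: 3
  year year: 3
  bread listen: 2
  year never: 2
9 duplicate windows → 30 − 9 = 21 distinct.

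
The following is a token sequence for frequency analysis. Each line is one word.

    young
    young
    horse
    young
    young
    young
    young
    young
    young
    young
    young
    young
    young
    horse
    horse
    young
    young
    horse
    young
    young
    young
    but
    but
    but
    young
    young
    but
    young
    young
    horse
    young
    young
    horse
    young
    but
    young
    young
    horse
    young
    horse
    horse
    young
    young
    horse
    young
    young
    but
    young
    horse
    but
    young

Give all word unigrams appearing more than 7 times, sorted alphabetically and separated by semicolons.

horse; young

Unigram counts meeting the condition (more than 7 times):
  horse: 11
  young: 33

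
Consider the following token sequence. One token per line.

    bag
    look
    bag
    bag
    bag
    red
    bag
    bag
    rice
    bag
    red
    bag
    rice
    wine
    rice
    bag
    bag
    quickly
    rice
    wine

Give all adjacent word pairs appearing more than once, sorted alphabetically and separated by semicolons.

bag bag; bag red; bag rice; red bag; rice bag; rice wine

Bigram counts meeting the condition (more than once):
  bag bag: 4
  bag red: 2
  bag rice: 2
  red bag: 2
  rice bag: 2
  rice wine: 2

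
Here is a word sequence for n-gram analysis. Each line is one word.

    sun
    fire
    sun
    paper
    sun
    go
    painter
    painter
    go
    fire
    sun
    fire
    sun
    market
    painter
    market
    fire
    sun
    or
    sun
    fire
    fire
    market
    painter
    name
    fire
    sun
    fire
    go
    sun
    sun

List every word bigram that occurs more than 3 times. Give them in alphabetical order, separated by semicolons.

Bigram counts meeting the condition (more than 3 times):
  fire sun: 5
  sun fire: 4

fire sun; sun fire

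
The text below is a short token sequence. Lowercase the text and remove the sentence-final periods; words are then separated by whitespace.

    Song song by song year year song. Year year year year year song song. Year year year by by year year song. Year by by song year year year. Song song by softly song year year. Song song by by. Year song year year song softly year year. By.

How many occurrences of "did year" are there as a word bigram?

Scanning the 48 overlapping bigram windows for "did year":
  (none found)

0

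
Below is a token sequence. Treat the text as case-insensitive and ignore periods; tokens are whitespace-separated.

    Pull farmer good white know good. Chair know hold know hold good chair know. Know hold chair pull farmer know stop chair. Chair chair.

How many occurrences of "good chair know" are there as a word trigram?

2

Scanning the 22 overlapping trigram windows for "good chair know":
  position 6–8: good chair know
  position 12–14: good chair know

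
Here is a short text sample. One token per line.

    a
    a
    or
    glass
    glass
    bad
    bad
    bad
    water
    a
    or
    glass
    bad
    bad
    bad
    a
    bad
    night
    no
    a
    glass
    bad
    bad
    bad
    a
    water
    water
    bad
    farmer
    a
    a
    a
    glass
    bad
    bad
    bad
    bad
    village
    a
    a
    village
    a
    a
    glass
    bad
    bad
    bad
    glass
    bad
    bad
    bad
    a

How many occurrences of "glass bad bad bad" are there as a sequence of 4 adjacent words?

6

Scanning the 49 overlapping 4-gram windows for "glass bad bad bad":
  position 5–8: glass bad bad bad
  position 12–15: glass bad bad bad
  position 21–24: glass bad bad bad
  position 33–36: glass bad bad bad
  position 44–47: glass bad bad bad
  position 48–51: glass bad bad bad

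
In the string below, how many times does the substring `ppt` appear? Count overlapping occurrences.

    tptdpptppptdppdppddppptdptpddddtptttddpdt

3

Sliding a length-3 window over the 41 characters (39 positions):
  position 5–7: ppt
  position 9–11: ppt
  position 21–23: ppt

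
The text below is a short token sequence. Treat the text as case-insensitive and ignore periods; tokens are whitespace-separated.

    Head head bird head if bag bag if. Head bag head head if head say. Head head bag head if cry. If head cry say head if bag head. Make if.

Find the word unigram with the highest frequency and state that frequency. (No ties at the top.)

"head", 13 times

Unigram frequencies (highest first):
  head: 13
  if: 7
  bag: 5
  say: 2
  cry: 2
  bird: 1
  … (1 more, each ≤ 1)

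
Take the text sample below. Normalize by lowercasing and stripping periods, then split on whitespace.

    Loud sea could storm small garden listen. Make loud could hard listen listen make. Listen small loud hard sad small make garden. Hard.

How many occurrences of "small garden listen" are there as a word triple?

1

Scanning the 21 overlapping trigram windows for "small garden listen":
  position 5–7: small garden listen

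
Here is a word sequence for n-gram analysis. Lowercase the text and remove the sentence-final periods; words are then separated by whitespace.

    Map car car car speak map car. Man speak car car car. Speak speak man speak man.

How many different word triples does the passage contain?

17 tokens → 15 trigram windows in total.
Repeated trigrams (each contributes count−1 duplicates):
  car car car: 2
  car car speak: 2
2 duplicate windows → 15 − 2 = 13 distinct.

13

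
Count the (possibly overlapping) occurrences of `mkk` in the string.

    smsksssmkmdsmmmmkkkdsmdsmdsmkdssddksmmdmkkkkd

2

Sliding a length-3 window over the 45 characters (43 positions):
  position 16–18: mkk
  position 40–42: mkk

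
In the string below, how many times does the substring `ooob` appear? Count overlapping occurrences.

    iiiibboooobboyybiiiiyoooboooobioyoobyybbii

3

Sliding a length-4 window over the 42 characters (39 positions):
  position 8–11: ooob
  position 22–25: ooob
  position 27–30: ooob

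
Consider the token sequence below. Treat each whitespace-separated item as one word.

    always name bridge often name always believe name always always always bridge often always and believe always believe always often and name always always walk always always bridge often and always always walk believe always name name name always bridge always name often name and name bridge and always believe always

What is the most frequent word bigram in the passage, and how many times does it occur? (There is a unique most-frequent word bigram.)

"always always", 5 times

Bigram frequencies (highest first):
  always always: 5
  name always: 4
  believe always: 4
  always name: 3
  bridge often: 3
  always believe: 3
  … (19 more, each ≤ 3)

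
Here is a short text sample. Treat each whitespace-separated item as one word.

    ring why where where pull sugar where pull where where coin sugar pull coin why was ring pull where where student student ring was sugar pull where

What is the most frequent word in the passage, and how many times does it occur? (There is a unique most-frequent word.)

"where", 8 times

Unigram frequencies (highest first):
  where: 8
  pull: 5
  ring: 3
  sugar: 3
  why: 2
  coin: 2
  … (2 more, each ≤ 2)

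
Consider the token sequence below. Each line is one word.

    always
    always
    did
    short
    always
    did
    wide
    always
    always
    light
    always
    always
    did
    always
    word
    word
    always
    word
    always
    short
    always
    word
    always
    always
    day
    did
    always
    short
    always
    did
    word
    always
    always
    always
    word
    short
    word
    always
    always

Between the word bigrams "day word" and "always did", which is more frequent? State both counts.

"day word": 0 occurrences
"always did": 4 occurrences

"always did" (4 vs 0)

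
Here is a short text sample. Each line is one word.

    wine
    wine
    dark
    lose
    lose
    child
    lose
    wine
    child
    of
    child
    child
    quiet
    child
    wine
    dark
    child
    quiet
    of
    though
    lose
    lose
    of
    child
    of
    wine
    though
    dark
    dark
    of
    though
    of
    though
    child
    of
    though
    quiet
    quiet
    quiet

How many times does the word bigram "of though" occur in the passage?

Scanning the 38 overlapping bigram windows for "of though":
  position 19–20: of though
  position 30–31: of though
  position 32–33: of though
  position 35–36: of though

4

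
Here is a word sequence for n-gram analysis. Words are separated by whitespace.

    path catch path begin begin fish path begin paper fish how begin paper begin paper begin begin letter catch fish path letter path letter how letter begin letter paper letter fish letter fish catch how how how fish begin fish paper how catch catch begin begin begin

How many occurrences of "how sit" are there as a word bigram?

Scanning the 46 overlapping bigram windows for "how sit":
  (none found)

0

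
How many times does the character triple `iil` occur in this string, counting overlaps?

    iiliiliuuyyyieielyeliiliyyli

3

Sliding a length-3 window over the 28 characters (26 positions):
  position 1–3: iil
  position 4–6: iil
  position 21–23: iil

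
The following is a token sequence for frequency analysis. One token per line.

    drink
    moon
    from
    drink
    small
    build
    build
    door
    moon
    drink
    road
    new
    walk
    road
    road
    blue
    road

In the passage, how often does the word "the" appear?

Scanning the 17 tokens for "the":
  (none found)

0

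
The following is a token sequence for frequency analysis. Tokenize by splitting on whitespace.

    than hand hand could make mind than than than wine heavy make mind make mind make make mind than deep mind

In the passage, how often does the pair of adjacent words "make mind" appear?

4

Scanning the 20 overlapping bigram windows for "make mind":
  position 5–6: make mind
  position 12–13: make mind
  position 14–15: make mind
  position 17–18: make mind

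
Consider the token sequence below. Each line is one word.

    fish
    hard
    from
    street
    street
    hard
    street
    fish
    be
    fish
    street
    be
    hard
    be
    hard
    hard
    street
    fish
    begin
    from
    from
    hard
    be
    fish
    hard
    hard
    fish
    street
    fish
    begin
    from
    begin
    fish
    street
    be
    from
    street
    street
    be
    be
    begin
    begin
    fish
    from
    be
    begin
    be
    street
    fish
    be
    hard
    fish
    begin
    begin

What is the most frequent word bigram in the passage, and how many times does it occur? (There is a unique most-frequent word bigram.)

"street fish", 4 times

Bigram frequencies (highest first):
  street fish: 4
  fish street: 3
  street be: 3
  be hard: 3
  fish begin: 3
  fish hard: 2
  … (23 more, each ≤ 2)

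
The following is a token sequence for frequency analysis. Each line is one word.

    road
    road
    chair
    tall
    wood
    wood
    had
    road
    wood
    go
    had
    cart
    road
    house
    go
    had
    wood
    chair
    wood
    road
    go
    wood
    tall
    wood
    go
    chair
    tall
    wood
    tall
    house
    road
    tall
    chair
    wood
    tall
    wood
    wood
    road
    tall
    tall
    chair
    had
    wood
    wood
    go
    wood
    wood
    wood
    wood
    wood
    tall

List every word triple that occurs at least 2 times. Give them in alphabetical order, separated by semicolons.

Trigram counts meeting the condition (at least 2 times):
  chair tall wood: 2
  tall wood wood: 2
  wood tall wood: 2
  wood wood wood: 3

chair tall wood; tall wood wood; wood tall wood; wood wood wood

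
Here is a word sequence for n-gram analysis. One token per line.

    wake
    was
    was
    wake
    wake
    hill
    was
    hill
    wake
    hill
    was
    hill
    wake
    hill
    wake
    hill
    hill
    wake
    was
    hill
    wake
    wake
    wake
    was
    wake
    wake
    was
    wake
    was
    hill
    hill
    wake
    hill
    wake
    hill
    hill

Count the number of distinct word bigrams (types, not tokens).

36 tokens → 35 bigram windows in total.
Repeated bigrams (each contributes count−1 duplicates):
  hill wake: 7
  wake hill: 6
  wake was: 5
  wake wake: 4
  was hill: 4
  hill hill: 3
  was wake: 3
  hill was: 2
26 duplicate windows → 35 − 26 = 9 distinct.

9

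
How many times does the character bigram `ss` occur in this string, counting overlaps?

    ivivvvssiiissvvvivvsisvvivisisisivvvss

Sliding a length-2 window over the 38 characters (37 positions):
  position 7–8: ss
  position 12–13: ss
  position 37–38: ss

3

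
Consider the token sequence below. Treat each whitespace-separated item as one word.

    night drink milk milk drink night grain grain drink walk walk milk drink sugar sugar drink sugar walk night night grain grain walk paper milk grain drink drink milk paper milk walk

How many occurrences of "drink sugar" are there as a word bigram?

2

Scanning the 31 overlapping bigram windows for "drink sugar":
  position 13–14: drink sugar
  position 16–17: drink sugar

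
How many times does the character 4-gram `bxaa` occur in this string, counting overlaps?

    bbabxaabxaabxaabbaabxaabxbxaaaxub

5

Sliding a length-4 window over the 33 characters (30 positions):
  position 4–7: bxaa
  position 8–11: bxaa
  position 12–15: bxaa
  position 20–23: bxaa
  position 26–29: bxaa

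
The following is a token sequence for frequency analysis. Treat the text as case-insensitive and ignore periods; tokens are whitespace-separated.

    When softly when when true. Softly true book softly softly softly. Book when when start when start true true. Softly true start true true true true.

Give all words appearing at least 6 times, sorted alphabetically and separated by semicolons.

Unigram counts meeting the condition (at least 6 times):
  softly: 6
  true: 9
  when: 6

softly; true; when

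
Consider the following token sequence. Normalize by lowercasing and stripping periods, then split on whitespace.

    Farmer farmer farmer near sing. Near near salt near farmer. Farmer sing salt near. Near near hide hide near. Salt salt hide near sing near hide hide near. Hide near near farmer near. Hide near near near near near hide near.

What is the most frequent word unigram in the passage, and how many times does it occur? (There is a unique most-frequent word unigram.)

"near", 20 times

Unigram frequencies (highest first):
  near: 20
  hide: 8
  farmer: 6
  salt: 4
  sing: 3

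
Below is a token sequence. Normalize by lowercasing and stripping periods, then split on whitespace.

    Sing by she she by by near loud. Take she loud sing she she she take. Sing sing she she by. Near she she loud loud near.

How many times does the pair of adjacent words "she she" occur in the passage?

5

Scanning the 26 overlapping bigram windows for "she she":
  position 3–4: she she
  position 13–14: she she
  position 14–15: she she
  position 19–20: she she
  position 23–24: she she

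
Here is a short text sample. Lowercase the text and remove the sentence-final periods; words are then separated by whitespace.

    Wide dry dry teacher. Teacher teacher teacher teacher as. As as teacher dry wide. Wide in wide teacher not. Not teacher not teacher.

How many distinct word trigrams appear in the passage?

19

23 tokens → 21 trigram windows in total.
Repeated trigrams (each contributes count−1 duplicates):
  teacher teacher teacher: 3
2 duplicate windows → 21 − 2 = 19 distinct.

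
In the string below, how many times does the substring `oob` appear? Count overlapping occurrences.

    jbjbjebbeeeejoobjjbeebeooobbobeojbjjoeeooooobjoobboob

5

Sliding a length-3 window over the 53 characters (51 positions):
  position 14–16: oob
  position 25–27: oob
  position 43–45: oob
  position 47–49: oob
  position 51–53: oob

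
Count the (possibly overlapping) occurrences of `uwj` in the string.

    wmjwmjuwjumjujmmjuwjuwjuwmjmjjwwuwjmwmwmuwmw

Sliding a length-3 window over the 44 characters (42 positions):
  position 7–9: uwj
  position 18–20: uwj
  position 21–23: uwj
  position 33–35: uwj

4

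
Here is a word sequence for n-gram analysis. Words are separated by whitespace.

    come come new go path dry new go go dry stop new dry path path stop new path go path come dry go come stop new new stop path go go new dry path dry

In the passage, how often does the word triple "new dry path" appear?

Scanning the 33 overlapping trigram windows for "new dry path":
  position 12–14: new dry path
  position 32–34: new dry path

2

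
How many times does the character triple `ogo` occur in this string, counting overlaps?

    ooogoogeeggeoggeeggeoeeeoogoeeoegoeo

Sliding a length-3 window over the 36 characters (34 positions):
  position 3–5: ogo
  position 26–28: ogo

2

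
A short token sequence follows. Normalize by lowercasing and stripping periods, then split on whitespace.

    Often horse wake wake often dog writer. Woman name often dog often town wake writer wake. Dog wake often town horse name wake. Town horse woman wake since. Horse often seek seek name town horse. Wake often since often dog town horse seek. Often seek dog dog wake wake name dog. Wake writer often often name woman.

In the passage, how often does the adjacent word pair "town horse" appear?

Scanning the 56 overlapping bigram windows for "town horse":
  position 20–21: town horse
  position 24–25: town horse
  position 34–35: town horse
  position 41–42: town horse

4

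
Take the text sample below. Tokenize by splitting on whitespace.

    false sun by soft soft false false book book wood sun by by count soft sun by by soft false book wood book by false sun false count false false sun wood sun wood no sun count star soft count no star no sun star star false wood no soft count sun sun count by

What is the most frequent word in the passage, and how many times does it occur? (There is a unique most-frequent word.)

"sun", 10 times

Unigram frequencies (highest first):
  sun: 10
  false: 9
  by: 7
  soft: 6
  count: 6
  wood: 5
  … (3 more, each ≤ 4)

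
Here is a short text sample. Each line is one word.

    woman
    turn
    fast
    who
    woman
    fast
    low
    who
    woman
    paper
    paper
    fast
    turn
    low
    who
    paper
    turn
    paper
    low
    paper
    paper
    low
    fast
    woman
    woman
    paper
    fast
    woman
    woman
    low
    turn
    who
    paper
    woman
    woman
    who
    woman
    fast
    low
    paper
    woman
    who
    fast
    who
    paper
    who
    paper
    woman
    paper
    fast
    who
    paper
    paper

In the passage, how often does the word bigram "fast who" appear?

3

Scanning the 52 overlapping bigram windows for "fast who":
  position 3–4: fast who
  position 43–44: fast who
  position 50–51: fast who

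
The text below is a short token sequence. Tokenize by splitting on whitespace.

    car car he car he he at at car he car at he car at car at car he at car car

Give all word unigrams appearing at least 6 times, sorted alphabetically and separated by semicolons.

at; car; he

Unigram counts meeting the condition (at least 6 times):
  at: 6
  car: 10
  he: 6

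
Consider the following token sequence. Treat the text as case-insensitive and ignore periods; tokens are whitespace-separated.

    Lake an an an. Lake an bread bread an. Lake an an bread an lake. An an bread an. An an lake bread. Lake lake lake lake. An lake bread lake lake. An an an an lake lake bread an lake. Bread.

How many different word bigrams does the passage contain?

42 tokens → 41 bigram windows in total.
Repeated bigrams (each contributes count−1 duplicates):
  an an: 9
  an lake: 7
  lake an: 6
  lake lake: 5
  bread an: 4
  lake bread: 4
  an bread: 3
  bread lake: 2
32 duplicate windows → 41 − 32 = 9 distinct.

9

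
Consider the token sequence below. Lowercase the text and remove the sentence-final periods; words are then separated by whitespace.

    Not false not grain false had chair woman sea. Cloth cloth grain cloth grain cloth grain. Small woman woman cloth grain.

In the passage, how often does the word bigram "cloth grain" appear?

Scanning the 20 overlapping bigram windows for "cloth grain":
  position 11–12: cloth grain
  position 13–14: cloth grain
  position 15–16: cloth grain
  position 20–21: cloth grain

4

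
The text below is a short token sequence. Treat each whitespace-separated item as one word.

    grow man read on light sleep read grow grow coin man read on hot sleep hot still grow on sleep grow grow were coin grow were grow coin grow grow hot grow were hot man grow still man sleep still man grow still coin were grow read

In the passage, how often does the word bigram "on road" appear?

Scanning the 46 overlapping bigram windows for "on road":
  (none found)

0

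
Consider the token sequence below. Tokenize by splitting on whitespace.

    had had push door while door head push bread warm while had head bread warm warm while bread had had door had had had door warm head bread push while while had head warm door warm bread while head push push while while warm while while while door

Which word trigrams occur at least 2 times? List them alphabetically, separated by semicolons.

had had door; push while while; while had head

Trigram counts meeting the condition (at least 2 times):
  had had door: 2
  push while while: 2
  while had head: 2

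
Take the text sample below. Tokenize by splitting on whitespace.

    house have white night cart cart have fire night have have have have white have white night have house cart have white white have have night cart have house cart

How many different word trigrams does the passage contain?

30 tokens → 28 trigram windows in total.
Repeated trigrams (each contributes count−1 duplicates):
  have have have: 2
  have house cart: 2
  have white night: 2
3 duplicate windows → 28 − 3 = 25 distinct.

25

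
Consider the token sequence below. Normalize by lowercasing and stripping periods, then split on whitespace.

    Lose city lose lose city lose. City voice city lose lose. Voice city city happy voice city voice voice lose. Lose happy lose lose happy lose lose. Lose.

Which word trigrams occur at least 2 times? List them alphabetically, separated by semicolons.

Trigram counts meeting the condition (at least 2 times):
  city lose lose: 2
  happy lose lose: 2
  lose city lose: 2
  lose happy lose: 2
  lose lose happy: 2

city lose lose; happy lose lose; lose city lose; lose happy lose; lose lose happy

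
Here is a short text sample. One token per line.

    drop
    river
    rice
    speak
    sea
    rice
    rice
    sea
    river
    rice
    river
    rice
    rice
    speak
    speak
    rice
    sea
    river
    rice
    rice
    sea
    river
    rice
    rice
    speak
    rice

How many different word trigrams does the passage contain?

26 tokens → 24 trigram windows in total.
Repeated trigrams (each contributes count−1 duplicates):
  rice sea river: 3
  river rice rice: 3
  sea river rice: 3
  rice rice sea: 2
  rice rice speak: 2
8 duplicate windows → 24 − 8 = 16 distinct.

16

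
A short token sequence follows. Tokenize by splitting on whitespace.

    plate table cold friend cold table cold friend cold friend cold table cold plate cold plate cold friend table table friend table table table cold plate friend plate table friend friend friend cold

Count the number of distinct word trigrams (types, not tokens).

23

33 tokens → 31 trigram windows in total.
Repeated trigrams (each contributes count−1 duplicates):
  cold friend cold: 3
  cold plate cold: 2
  cold table cold: 2
  friend cold table: 2
  friend table table: 2
  table cold friend: 2
  table cold plate: 2
8 duplicate windows → 31 − 8 = 23 distinct.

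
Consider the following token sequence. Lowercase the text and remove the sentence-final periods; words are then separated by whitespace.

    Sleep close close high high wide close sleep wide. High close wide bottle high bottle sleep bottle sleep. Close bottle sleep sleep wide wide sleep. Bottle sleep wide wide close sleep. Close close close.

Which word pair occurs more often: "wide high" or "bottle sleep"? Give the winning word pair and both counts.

"wide high": 1 occurrence
"bottle sleep": 4 occurrences

"bottle sleep" (4 vs 1)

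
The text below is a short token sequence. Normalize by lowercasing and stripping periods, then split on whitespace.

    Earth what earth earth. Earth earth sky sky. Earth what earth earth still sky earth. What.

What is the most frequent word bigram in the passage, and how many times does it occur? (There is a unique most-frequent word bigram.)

Bigram frequencies (highest first):
  earth earth: 4
  earth what: 3
  what earth: 2
  sky earth: 2
  earth sky: 1
  sky sky: 1
  … (2 more, each ≤ 1)

"earth earth", 4 times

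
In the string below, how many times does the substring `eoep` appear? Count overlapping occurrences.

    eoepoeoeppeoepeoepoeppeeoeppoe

5

Sliding a length-4 window over the 30 characters (27 positions):
  position 1–4: eoep
  position 6–9: eoep
  position 11–14: eoep
  position 15–18: eoep
  position 24–27: eoep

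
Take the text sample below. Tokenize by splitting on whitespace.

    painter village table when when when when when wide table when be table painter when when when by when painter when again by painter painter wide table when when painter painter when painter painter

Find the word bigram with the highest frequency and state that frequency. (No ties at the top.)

Bigram frequencies (highest first):
  when when: 7
  table when: 3
  painter when: 3
  when painter: 3
  painter painter: 3
  wide table: 2
  … (12 more, each ≤ 1)

"when when", 7 times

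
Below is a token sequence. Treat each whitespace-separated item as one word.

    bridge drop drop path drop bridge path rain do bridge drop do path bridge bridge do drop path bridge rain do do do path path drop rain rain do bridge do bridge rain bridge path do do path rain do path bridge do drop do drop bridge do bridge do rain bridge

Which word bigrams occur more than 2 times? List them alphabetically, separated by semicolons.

bridge do; do bridge; do do; do drop; do path; path bridge; rain do

Bigram counts meeting the condition (more than 2 times):
  bridge do: 5
  do bridge: 4
  do do: 3
  do drop: 3
  do path: 4
  path bridge: 3
  rain do: 4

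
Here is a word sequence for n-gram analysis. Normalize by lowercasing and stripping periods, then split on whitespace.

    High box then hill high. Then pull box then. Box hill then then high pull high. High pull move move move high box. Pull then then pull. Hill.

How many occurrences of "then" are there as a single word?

7

Scanning the 28 tokens for "then":
  position 3: then
  position 6: then
  position 9: then
  position 12: then
  position 13: then
  position 25: then
  position 26: then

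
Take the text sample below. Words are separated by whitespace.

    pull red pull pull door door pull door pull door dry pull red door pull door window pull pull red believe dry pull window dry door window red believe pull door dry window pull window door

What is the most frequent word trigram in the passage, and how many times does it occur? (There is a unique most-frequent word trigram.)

Trigram frequencies (highest first):
  door pull door: 3
  pull door dry: 2
  pull red pull: 1
  red pull pull: 1
  pull pull door: 1
  pull door door: 1
  … (25 more, each ≤ 1)

"door pull door", 3 times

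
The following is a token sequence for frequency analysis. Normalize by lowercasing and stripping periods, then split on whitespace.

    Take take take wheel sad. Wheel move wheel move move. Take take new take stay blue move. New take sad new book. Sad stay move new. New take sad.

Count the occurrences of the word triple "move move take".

Scanning the 27 overlapping trigram windows for "move move take":
  position 9–11: move move take

1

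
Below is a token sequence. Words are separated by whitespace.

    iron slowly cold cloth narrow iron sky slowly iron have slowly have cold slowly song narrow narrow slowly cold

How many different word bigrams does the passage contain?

19 tokens → 18 bigram windows in total.
Repeated bigrams (each contributes count−1 duplicates):
  slowly cold: 2
1 duplicate windows → 18 − 1 = 17 distinct.

17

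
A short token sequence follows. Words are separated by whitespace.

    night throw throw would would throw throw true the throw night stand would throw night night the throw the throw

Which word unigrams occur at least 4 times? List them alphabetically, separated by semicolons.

night; throw

Unigram counts meeting the condition (at least 4 times):
  night: 4
  throw: 8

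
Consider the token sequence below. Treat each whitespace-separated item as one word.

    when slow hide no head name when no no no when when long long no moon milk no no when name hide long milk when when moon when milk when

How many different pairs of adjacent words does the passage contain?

24

30 tokens → 29 bigram windows in total.
Repeated bigrams (each contributes count−1 duplicates):
  no no: 3
  milk when: 2
  no when: 2
  when when: 2
5 duplicate windows → 29 − 5 = 24 distinct.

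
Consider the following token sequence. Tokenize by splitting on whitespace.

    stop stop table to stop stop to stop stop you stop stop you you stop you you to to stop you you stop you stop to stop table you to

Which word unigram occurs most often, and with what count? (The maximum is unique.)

Unigram frequencies (highest first):
  stop: 13
  you: 9
  to: 6
  table: 2

"stop", 13 times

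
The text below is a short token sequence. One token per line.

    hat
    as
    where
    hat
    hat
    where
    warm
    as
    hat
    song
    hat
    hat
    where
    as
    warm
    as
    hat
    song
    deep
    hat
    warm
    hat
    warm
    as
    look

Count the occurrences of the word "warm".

Scanning the 25 tokens for "warm":
  position 7: warm
  position 15: warm
  position 21: warm
  position 23: warm

4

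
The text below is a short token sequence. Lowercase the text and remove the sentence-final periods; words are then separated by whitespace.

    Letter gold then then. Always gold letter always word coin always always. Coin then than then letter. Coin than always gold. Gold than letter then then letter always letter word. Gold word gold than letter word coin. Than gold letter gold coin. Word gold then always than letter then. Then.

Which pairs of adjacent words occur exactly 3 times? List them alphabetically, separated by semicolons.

Bigram counts meeting the condition (exactly 3 times):
  than letter: 3
  then then: 3
  word gold: 3

than letter; then then; word gold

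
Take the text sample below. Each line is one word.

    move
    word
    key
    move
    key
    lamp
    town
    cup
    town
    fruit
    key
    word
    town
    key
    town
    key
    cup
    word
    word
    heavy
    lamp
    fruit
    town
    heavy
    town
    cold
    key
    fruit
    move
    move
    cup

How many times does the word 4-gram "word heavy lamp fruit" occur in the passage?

1

Scanning the 28 overlapping 4-gram windows for "word heavy lamp fruit":
  position 19–22: word heavy lamp fruit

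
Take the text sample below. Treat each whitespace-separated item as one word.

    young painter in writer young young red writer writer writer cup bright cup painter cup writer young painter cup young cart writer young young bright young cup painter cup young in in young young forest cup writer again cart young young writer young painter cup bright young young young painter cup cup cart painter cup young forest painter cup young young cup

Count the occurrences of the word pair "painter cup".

Scanning the 61 overlapping bigram windows for "painter cup":
  position 14–15: painter cup
  position 18–19: painter cup
  position 28–29: painter cup
  position 44–45: painter cup
  position 50–51: painter cup
  position 54–55: painter cup
  position 58–59: painter cup

7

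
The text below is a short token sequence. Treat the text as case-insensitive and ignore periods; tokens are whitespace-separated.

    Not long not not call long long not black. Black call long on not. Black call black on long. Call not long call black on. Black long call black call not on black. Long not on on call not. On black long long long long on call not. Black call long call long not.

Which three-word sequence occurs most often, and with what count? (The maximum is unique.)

Trigram frequencies (highest first):
  on black long: 3
  black call long: 2
  not black call: 2
  call black on: 2
  long call black: 2
  call not on: 2
  … (36 more, each ≤ 2)

"on black long", 3 times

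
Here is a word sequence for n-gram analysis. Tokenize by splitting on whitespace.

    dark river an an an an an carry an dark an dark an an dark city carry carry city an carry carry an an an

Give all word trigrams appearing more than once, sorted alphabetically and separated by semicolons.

an an an; an dark an

Trigram counts meeting the condition (more than once):
  an an an: 4
  an dark an: 2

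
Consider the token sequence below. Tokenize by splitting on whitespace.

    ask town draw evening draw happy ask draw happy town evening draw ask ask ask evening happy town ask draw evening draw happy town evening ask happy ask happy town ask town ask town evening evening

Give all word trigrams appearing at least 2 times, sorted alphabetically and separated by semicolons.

draw evening draw; draw happy town; evening draw happy; happy town ask; happy town evening; town ask town

Trigram counts meeting the condition (at least 2 times):
  draw evening draw: 2
  draw happy town: 2
  evening draw happy: 2
  happy town ask: 2
  happy town evening: 2
  town ask town: 2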